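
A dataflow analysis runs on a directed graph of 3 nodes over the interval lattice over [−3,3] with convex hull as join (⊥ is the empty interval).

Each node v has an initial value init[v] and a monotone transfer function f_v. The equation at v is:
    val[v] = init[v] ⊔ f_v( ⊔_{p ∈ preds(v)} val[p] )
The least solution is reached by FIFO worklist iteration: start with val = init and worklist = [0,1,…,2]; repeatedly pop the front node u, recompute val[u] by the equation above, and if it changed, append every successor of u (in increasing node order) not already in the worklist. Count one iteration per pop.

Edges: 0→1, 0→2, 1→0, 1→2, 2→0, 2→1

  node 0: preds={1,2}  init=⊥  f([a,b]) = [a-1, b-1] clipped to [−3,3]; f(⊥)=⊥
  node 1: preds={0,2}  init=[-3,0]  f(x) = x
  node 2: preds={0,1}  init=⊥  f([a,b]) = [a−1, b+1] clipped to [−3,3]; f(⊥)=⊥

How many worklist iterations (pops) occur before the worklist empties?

13

Iteration log — 13 steps:
  step 1. node 0  ⊔preds=[-3,0]  new=[-3,-1]  old=⊥  +wl: 
  step 2. node 1  ⊔preds=[-3,-1]  new=[-3,0]  stable
  step 3. node 2  ⊔preds=[-3,0]  new=[-3,1]  old=⊥  +wl: 0,1
  step 4. node 0  ⊔preds=[-3,1]  new=[-3,0]  old=[-3,-1]  +wl: 2
  step 5. node 1  ⊔preds=[-3,1]  new=[-3,1]  old=[-3,0]  +wl: 0
  step 6. node 2  ⊔preds=[-3,1]  new=[-3,2]  old=[-3,1]  +wl: 1
  step 7. node 0  ⊔preds=[-3,2]  new=[-3,1]  old=[-3,0]  +wl: 2
  step 8. node 1  ⊔preds=[-3,2]  new=[-3,2]  old=[-3,1]  +wl: 0
  step 9. node 2  ⊔preds=[-3,2]  new=[-3,3]  old=[-3,2]  +wl: 1
  step 10. node 0  ⊔preds=[-3,3]  new=[-3,2]  old=[-3,1]  +wl: 2
  step 11. node 1  ⊔preds=[-3,3]  new=[-3,3]  old=[-3,2]  +wl: 0
  step 12. node 2  ⊔preds=[-3,3]  new=[-3,3]  stable
  step 13. node 0  ⊔preds=[-3,3]  new=[-3,2]  stable

Least fixpoint reached:
  node 0: [-3,2]
  node 1: [-3,3]
  node 2: [-3,3]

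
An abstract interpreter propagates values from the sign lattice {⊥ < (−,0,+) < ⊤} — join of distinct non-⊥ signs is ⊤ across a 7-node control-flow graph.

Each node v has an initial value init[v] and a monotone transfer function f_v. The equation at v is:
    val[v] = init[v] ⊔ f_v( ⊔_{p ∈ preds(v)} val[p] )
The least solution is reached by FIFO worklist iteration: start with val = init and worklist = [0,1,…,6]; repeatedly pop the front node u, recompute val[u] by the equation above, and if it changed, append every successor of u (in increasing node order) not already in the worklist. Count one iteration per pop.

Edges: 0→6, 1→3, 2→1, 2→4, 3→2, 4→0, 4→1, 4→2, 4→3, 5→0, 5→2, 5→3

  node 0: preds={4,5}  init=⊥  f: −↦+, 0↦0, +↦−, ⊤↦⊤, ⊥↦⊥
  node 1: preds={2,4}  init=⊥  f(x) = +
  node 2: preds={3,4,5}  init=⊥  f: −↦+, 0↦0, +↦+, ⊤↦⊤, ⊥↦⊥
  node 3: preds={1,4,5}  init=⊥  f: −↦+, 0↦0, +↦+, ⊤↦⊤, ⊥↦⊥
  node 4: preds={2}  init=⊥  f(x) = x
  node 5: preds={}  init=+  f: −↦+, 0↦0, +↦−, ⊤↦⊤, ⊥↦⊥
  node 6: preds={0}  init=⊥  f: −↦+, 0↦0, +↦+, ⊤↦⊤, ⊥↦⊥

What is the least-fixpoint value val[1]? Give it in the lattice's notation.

+

Trace (11 dequeues):
  [1] u=0 | in + | out − | prev ⊥ | push {}
  [2] u=1 | in ⊥ | out + | prev ⊥ | push {}
  [3] u=2 | in + | out + | prev ⊥ | push {1}
  [4] u=3 | in + | out + | prev ⊥ | push {2}
  [5] u=4 | in + | out + | prev ⊥ | push {0,3}
  [6] u=5 | in ⊥ | out + | ==
  [7] u=6 | in − | out + | prev ⊥ | push {}
  [8] u=1 | in + | out + | ==
  [9] u=2 | in + | out + | ==
  [10] u=0 | in + | out − | ==
  [11] u=3 | in + | out + | ==

Converged values:
  [0] −
  [1] +
  [2] +
  [3] +
  [4] +
  [5] +
  [6] +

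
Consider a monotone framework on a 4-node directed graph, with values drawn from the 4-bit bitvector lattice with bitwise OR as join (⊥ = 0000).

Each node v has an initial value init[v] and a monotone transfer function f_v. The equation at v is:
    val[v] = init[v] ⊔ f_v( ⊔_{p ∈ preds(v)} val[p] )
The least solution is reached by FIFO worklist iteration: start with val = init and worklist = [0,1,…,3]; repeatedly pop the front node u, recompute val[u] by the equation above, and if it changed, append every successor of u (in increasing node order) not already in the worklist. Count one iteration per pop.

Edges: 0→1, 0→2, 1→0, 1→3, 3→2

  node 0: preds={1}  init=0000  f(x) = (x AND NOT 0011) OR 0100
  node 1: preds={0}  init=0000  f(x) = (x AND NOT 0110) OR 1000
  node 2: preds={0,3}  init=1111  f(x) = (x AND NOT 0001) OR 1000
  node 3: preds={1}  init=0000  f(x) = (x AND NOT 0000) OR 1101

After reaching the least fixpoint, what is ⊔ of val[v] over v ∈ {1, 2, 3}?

Iteration log — 7 steps:
  step 1. node 0  ⊔preds=0000  new=0100  old=0000  +wl: 
  step 2. node 1  ⊔preds=0100  new=1000  old=0000  +wl: 0
  step 3. node 2  ⊔preds=0100  new=1111  stable
  step 4. node 3  ⊔preds=1000  new=1101  old=0000  +wl: 2
  step 5. node 0  ⊔preds=1000  new=1100  old=0100  +wl: 1
  step 6. node 2  ⊔preds=1101  new=1111  stable
  step 7. node 1  ⊔preds=1100  new=1000  stable

Least fixpoint reached:
  node 0: 1100
  node 1: 1000
  node 2: 1111
  node 3: 1101

1111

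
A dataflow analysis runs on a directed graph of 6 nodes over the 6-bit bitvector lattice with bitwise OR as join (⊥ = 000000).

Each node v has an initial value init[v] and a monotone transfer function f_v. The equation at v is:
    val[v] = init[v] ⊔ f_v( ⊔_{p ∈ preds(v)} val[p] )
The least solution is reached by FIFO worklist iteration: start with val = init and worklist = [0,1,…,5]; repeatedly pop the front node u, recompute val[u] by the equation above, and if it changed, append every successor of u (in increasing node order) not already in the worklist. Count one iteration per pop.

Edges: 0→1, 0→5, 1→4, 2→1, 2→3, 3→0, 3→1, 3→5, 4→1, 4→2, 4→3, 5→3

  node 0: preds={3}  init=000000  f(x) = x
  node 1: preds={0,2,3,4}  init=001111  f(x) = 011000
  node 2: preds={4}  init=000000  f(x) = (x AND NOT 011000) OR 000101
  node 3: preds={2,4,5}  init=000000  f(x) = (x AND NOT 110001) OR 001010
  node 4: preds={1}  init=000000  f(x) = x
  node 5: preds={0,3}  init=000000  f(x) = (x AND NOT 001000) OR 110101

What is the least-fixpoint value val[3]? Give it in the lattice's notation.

001110

Trace (12 dequeues):
  [1] u=0 | in 000000 | out 000000 | ==
  [2] u=1 | in 000000 | out 011111 | prev 001111 | push {}
  [3] u=2 | in 000000 | out 000101 | prev 000000 | push {1}
  [4] u=3 | in 000101 | out 001110 | prev 000000 | push {0}
  [5] u=4 | in 011111 | out 011111 | prev 000000 | push {2,3}
  [6] u=5 | in 001110 | out 110111 | prev 000000 | push {}
  [7] u=1 | in 011111 | out 011111 | ==
  [8] u=0 | in 001110 | out 001110 | prev 000000 | push {1,5}
  [9] u=2 | in 011111 | out 000111 | prev 000101 | push {}
  [10] u=3 | in 111111 | out 001110 | ==
  [11] u=1 | in 011111 | out 011111 | ==
  [12] u=5 | in 001110 | out 110111 | ==

Converged values:
  [0] 001110
  [1] 011111
  [2] 000111
  [3] 001110
  [4] 011111
  [5] 110111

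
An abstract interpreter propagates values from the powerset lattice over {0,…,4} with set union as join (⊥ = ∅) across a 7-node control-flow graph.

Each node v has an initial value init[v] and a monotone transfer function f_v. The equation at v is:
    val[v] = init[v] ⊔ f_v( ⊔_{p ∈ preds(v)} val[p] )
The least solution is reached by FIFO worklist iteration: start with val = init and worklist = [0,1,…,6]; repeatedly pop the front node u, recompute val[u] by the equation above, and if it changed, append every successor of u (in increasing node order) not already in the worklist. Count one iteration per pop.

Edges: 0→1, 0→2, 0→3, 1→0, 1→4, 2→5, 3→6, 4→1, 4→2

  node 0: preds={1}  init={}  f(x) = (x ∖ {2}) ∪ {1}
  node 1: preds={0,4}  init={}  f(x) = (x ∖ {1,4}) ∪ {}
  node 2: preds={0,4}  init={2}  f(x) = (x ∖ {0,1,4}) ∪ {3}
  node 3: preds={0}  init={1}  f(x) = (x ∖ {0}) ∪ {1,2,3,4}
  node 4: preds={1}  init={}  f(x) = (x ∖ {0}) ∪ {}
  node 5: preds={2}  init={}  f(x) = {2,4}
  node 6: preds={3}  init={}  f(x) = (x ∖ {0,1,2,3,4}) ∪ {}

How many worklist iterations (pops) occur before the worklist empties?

Worklist (7 pops):
  #1 pop 0: in={} → {1} (was {}); enqueue []
  #2 pop 1: in={1} → {} (no change)
  #3 pop 2: in={1} → {2,3} (was {2}); enqueue []
  #4 pop 3: in={1} → {1,2,3,4} (was {1}); enqueue []
  #5 pop 4: in={} → {} (no change)
  #6 pop 5: in={2,3} → {2,4} (was {}); enqueue []
  #7 pop 6: in={1,2,3,4} → {} (no change)

Fixpoint:
  val[0] = {1}
  val[1] = {}
  val[2] = {2,3}
  val[3] = {1,2,3,4}
  val[4] = {}
  val[5] = {2,4}
  val[6] = {}

7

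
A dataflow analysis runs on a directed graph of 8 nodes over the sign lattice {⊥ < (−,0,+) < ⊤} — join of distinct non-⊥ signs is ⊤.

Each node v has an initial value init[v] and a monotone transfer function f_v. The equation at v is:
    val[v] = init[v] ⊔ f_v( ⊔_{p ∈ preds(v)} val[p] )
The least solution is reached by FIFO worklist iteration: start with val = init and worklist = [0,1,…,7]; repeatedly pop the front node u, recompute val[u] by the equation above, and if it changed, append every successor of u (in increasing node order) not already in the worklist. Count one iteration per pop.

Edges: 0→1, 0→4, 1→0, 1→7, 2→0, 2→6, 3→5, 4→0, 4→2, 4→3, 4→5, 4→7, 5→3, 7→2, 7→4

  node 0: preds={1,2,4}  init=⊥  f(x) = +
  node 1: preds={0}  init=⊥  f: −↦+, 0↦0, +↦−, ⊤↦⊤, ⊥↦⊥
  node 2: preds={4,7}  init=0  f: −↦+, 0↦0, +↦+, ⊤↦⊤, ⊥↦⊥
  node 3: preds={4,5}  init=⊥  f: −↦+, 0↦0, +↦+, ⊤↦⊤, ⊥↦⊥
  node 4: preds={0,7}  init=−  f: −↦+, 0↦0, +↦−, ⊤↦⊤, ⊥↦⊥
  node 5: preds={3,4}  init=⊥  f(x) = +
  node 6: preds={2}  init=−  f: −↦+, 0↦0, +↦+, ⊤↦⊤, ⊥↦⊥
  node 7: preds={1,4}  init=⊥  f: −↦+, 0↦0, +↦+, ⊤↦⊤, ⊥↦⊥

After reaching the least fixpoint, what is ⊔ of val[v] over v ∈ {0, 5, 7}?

+

Trace (13 dequeues):
  [1] u=0 | in ⊤ | out + | prev ⊥ | push {}
  [2] u=1 | in + | out − | prev ⊥ | push {0}
  [3] u=2 | in − | out ⊤ | prev 0 | push {}
  [4] u=3 | in − | out + | prev ⊥ | push {}
  [5] u=4 | in + | out − | ==
  [6] u=5 | in ⊤ | out + | prev ⊥ | push {3}
  [7] u=6 | in ⊤ | out ⊤ | prev − | push {}
  [8] u=7 | in − | out + | prev ⊥ | push {2,4}
  [9] u=0 | in ⊤ | out + | ==
  [10] u=3 | in ⊤ | out ⊤ | prev + | push {5}
  [11] u=2 | in ⊤ | out ⊤ | ==
  [12] u=4 | in + | out − | ==
  [13] u=5 | in ⊤ | out + | ==

Converged values:
  [0] +
  [1] −
  [2] ⊤
  [3] ⊤
  [4] −
  [5] +
  [6] ⊤
  [7] +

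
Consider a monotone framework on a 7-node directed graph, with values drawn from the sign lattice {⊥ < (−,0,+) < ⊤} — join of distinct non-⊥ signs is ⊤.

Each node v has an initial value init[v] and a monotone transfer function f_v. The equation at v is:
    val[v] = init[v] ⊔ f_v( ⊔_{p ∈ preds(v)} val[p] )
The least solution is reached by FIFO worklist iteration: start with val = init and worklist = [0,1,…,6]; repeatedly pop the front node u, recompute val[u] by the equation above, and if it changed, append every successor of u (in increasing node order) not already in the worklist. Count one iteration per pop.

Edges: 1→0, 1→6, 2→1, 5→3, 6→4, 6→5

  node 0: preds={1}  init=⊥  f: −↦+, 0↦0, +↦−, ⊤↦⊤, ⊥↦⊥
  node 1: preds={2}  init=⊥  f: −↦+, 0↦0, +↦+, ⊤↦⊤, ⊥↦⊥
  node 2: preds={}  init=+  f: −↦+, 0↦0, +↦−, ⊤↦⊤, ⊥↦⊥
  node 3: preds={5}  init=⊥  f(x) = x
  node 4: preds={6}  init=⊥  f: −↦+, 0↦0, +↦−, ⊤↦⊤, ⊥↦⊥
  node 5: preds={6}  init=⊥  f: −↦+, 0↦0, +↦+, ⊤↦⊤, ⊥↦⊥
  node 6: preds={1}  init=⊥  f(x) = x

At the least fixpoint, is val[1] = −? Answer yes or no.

Trace (11 dequeues):
  [1] u=0 | in ⊥ | out ⊥ | ==
  [2] u=1 | in + | out + | prev ⊥ | push {0}
  [3] u=2 | in ⊥ | out + | ==
  [4] u=3 | in ⊥ | out ⊥ | ==
  [5] u=4 | in ⊥ | out ⊥ | ==
  [6] u=5 | in ⊥ | out ⊥ | ==
  [7] u=6 | in + | out + | prev ⊥ | push {4,5}
  [8] u=0 | in + | out − | prev ⊥ | push {}
  [9] u=4 | in + | out − | prev ⊥ | push {}
  [10] u=5 | in + | out + | prev ⊥ | push {3}
  [11] u=3 | in + | out + | prev ⊥ | push {}

Converged values:
  [0] −
  [1] +
  [2] +
  [3] +
  [4] −
  [5] +
  [6] +

no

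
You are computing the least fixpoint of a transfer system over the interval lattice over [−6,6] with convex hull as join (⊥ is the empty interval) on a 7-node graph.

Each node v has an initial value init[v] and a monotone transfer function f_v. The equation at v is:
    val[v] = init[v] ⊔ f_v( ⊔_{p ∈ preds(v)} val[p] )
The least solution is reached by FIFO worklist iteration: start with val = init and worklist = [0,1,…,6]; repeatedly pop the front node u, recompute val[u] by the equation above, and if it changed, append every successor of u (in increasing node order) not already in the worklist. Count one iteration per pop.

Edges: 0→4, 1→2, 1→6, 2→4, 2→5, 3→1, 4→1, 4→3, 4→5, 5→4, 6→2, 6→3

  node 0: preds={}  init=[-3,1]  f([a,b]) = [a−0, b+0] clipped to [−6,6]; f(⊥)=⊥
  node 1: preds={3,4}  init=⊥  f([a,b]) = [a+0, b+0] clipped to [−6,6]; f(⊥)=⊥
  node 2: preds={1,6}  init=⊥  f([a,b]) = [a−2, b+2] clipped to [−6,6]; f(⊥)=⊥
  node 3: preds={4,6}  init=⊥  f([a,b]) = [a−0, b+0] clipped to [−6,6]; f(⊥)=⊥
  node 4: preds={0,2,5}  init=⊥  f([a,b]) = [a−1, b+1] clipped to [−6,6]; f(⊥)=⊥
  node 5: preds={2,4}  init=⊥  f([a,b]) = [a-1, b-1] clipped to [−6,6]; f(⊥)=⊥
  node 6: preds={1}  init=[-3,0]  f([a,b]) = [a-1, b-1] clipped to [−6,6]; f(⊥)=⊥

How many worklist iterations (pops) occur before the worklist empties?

25

Worklist (25 pops):
  #1 pop 0: in=⊥ → [-3,1] (no change)
  #2 pop 1: in=⊥ → ⊥ (no change)
  #3 pop 2: in=[-3,0] → [-5,2] (was ⊥); enqueue []
  #4 pop 3: in=[-3,0] → [-3,0] (was ⊥); enqueue [1]
  #5 pop 4: in=[-5,2] → [-6,3] (was ⊥); enqueue [3]
  #6 pop 5: in=[-6,3] → [-6,2] (was ⊥); enqueue [4]
  #7 pop 6: in=⊥ → [-3,0] (no change)
  #8 pop 1: in=[-6,3] → [-6,3] (was ⊥); enqueue [2,6]
  #9 pop 3: in=[-6,3] → [-6,3] (was [-3,0]); enqueue [1]
  #10 pop 4: in=[-6,2] → [-6,3] (no change)
  #11 pop 2: in=[-6,3] → [-6,5] (was [-5,2]); enqueue [4,5]
  #12 pop 6: in=[-6,3] → [-6,2] (was [-3,0]); enqueue [2,3]
  #13 pop 1: in=[-6,3] → [-6,3] (no change)
  #14 pop 4: in=[-6,5] → [-6,6] (was [-6,3]); enqueue [1]
  #15 pop 5: in=[-6,6] → [-6,5] (was [-6,2]); enqueue [4]
  #16 pop 2: in=[-6,3] → [-6,5] (no change)
  #17 pop 3: in=[-6,6] → [-6,6] (was [-6,3]); enqueue []
  #18 pop 1: in=[-6,6] → [-6,6] (was [-6,3]); enqueue [2,6]
  #19 pop 4: in=[-6,5] → [-6,6] (no change)
  #20 pop 2: in=[-6,6] → [-6,6] (was [-6,5]); enqueue [4,5]
  #21 pop 6: in=[-6,6] → [-6,5] (was [-6,2]); enqueue [2,3]
  #22 pop 4: in=[-6,6] → [-6,6] (no change)
  #23 pop 5: in=[-6,6] → [-6,5] (no change)
  #24 pop 2: in=[-6,6] → [-6,6] (no change)
  #25 pop 3: in=[-6,6] → [-6,6] (no change)

Fixpoint:
  val[0] = [-3,1]
  val[1] = [-6,6]
  val[2] = [-6,6]
  val[3] = [-6,6]
  val[4] = [-6,6]
  val[5] = [-6,5]
  val[6] = [-6,5]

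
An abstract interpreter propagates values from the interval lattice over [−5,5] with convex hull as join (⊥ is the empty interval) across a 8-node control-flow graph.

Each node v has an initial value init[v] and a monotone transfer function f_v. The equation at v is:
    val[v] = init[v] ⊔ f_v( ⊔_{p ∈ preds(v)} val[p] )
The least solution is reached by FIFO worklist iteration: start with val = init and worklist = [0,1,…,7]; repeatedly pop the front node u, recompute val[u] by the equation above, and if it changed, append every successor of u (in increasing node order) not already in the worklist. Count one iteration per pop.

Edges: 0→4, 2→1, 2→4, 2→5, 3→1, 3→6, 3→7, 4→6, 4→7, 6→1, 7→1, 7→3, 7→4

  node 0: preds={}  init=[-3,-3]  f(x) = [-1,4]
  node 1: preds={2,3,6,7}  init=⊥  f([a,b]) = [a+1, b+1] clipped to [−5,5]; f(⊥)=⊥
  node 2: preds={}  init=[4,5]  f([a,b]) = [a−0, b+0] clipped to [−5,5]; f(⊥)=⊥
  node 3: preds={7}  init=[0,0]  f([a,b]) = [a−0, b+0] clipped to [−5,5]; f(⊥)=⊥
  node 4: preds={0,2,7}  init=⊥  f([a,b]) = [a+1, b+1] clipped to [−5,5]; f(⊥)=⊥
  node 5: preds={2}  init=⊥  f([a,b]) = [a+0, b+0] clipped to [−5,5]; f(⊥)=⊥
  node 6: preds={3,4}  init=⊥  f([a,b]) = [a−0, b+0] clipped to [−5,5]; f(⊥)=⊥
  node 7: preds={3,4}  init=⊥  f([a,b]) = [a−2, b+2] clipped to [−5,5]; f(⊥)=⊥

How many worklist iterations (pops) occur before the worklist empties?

Worklist (21 pops):
  #1 pop 0: in=⊥ → [-3,4] (was [-3,-3]); enqueue []
  #2 pop 1: in=[0,5] → [1,5] (was ⊥); enqueue []
  #3 pop 2: in=⊥ → [4,5] (no change)
  #4 pop 3: in=⊥ → [0,0] (no change)
  #5 pop 4: in=[-3,5] → [-2,5] (was ⊥); enqueue []
  #6 pop 5: in=[4,5] → [4,5] (was ⊥); enqueue []
  #7 pop 6: in=[-2,5] → [-2,5] (was ⊥); enqueue [1]
  #8 pop 7: in=[-2,5] → [-4,5] (was ⊥); enqueue [3,4]
  #9 pop 1: in=[-4,5] → [-3,5] (was [1,5]); enqueue []
  #10 pop 3: in=[-4,5] → [-4,5] (was [0,0]); enqueue [1,6,7]
  #11 pop 4: in=[-4,5] → [-3,5] (was [-2,5]); enqueue []
  #12 pop 1: in=[-4,5] → [-3,5] (no change)
  #13 pop 6: in=[-4,5] → [-4,5] (was [-2,5]); enqueue [1]
  #14 pop 7: in=[-4,5] → [-5,5] (was [-4,5]); enqueue [3,4]
  #15 pop 1: in=[-5,5] → [-4,5] (was [-3,5]); enqueue []
  #16 pop 3: in=[-5,5] → [-5,5] (was [-4,5]); enqueue [1,6,7]
  #17 pop 4: in=[-5,5] → [-4,5] (was [-3,5]); enqueue []
  #18 pop 1: in=[-5,5] → [-4,5] (no change)
  #19 pop 6: in=[-5,5] → [-5,5] (was [-4,5]); enqueue [1]
  #20 pop 7: in=[-5,5] → [-5,5] (no change)
  #21 pop 1: in=[-5,5] → [-4,5] (no change)

Fixpoint:
  val[0] = [-3,4]
  val[1] = [-4,5]
  val[2] = [4,5]
  val[3] = [-5,5]
  val[4] = [-4,5]
  val[5] = [4,5]
  val[6] = [-5,5]
  val[7] = [-5,5]

21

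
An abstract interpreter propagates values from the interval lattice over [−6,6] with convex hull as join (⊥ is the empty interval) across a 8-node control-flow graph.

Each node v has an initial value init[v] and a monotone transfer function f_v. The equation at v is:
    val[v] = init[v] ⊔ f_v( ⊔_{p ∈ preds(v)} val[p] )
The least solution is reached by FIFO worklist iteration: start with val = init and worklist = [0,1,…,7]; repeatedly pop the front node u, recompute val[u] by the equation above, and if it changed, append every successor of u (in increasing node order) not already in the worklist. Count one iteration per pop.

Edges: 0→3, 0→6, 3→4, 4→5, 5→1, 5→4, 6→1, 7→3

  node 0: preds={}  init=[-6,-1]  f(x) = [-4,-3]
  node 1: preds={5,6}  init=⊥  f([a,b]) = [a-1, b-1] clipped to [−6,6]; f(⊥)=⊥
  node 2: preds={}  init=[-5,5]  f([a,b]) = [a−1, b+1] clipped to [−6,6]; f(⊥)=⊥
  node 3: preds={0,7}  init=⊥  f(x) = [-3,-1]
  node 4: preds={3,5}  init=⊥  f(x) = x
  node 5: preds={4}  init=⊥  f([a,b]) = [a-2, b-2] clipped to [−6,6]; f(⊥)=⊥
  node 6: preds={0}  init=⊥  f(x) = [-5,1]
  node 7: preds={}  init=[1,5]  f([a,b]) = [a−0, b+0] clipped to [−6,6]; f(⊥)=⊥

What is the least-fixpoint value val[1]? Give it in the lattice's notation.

Worklist (14 pops):
  #1 pop 0: in=⊥ → [-6,-1] (no change)
  #2 pop 1: in=⊥ → ⊥ (no change)
  #3 pop 2: in=⊥ → [-5,5] (no change)
  #4 pop 3: in=[-6,5] → [-3,-1] (was ⊥); enqueue []
  #5 pop 4: in=[-3,-1] → [-3,-1] (was ⊥); enqueue []
  #6 pop 5: in=[-3,-1] → [-5,-3] (was ⊥); enqueue [1,4]
  #7 pop 6: in=[-6,-1] → [-5,1] (was ⊥); enqueue []
  #8 pop 7: in=⊥ → [1,5] (no change)
  #9 pop 1: in=[-5,1] → [-6,0] (was ⊥); enqueue []
  #10 pop 4: in=[-5,-1] → [-5,-1] (was [-3,-1]); enqueue [5]
  #11 pop 5: in=[-5,-1] → [-6,-3] (was [-5,-3]); enqueue [1,4]
  #12 pop 1: in=[-6,1] → [-6,0] (no change)
  #13 pop 4: in=[-6,-1] → [-6,-1] (was [-5,-1]); enqueue [5]
  #14 pop 5: in=[-6,-1] → [-6,-3] (no change)

Fixpoint:
  val[0] = [-6,-1]
  val[1] = [-6,0]
  val[2] = [-5,5]
  val[3] = [-3,-1]
  val[4] = [-6,-1]
  val[5] = [-6,-3]
  val[6] = [-5,1]
  val[7] = [1,5]

[-6,0]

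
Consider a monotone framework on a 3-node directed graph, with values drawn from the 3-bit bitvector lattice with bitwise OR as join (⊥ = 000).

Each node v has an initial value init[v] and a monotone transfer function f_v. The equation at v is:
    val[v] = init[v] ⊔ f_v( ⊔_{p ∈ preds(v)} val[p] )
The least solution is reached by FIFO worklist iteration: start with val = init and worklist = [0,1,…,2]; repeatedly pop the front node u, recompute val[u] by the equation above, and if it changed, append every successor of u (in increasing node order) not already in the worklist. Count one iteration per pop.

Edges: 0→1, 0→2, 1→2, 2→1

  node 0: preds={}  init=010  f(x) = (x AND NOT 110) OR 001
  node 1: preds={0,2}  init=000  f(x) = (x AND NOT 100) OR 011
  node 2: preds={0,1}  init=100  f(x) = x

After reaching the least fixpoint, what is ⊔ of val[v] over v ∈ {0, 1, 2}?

111

Trace (4 dequeues):
  [1] u=0 | in 000 | out 011 | prev 010 | push {}
  [2] u=1 | in 111 | out 011 | prev 000 | push {}
  [3] u=2 | in 011 | out 111 | prev 100 | push {1}
  [4] u=1 | in 111 | out 011 | ==

Converged values:
  [0] 011
  [1] 011
  [2] 111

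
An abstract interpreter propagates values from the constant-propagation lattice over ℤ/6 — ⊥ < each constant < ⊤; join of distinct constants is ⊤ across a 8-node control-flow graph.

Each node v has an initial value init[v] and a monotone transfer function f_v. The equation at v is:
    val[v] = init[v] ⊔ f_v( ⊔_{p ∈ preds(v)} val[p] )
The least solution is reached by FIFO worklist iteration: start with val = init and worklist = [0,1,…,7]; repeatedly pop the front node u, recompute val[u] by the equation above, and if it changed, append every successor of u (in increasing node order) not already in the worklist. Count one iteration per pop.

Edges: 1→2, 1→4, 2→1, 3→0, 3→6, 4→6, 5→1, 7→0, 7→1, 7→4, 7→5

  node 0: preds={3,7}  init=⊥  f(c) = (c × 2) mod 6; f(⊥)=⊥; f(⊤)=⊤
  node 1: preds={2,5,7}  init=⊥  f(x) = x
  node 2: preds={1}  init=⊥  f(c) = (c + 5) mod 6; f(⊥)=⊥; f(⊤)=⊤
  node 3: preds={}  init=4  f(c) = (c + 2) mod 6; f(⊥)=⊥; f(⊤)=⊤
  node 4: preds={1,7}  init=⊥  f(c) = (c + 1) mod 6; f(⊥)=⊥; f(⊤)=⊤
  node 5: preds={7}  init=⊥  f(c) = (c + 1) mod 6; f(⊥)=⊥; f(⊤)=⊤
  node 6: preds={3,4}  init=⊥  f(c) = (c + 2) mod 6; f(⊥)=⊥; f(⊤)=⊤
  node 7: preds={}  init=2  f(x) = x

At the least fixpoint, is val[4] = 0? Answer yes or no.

Worklist (13 pops):
  #1 pop 0: in=⊤ → ⊤ (was ⊥); enqueue []
  #2 pop 1: in=2 → 2 (was ⊥); enqueue []
  #3 pop 2: in=2 → 1 (was ⊥); enqueue [1]
  #4 pop 3: in=⊥ → 4 (no change)
  #5 pop 4: in=2 → 3 (was ⊥); enqueue []
  #6 pop 5: in=2 → 3 (was ⊥); enqueue []
  #7 pop 6: in=⊤ → ⊤ (was ⊥); enqueue []
  #8 pop 7: in=⊥ → 2 (no change)
  #9 pop 1: in=⊤ → ⊤ (was 2); enqueue [2,4]
  #10 pop 2: in=⊤ → ⊤ (was 1); enqueue [1]
  #11 pop 4: in=⊤ → ⊤ (was 3); enqueue [6]
  #12 pop 1: in=⊤ → ⊤ (no change)
  #13 pop 6: in=⊤ → ⊤ (no change)

Fixpoint:
  val[0] = ⊤
  val[1] = ⊤
  val[2] = ⊤
  val[3] = 4
  val[4] = ⊤
  val[5] = 3
  val[6] = ⊤
  val[7] = 2

no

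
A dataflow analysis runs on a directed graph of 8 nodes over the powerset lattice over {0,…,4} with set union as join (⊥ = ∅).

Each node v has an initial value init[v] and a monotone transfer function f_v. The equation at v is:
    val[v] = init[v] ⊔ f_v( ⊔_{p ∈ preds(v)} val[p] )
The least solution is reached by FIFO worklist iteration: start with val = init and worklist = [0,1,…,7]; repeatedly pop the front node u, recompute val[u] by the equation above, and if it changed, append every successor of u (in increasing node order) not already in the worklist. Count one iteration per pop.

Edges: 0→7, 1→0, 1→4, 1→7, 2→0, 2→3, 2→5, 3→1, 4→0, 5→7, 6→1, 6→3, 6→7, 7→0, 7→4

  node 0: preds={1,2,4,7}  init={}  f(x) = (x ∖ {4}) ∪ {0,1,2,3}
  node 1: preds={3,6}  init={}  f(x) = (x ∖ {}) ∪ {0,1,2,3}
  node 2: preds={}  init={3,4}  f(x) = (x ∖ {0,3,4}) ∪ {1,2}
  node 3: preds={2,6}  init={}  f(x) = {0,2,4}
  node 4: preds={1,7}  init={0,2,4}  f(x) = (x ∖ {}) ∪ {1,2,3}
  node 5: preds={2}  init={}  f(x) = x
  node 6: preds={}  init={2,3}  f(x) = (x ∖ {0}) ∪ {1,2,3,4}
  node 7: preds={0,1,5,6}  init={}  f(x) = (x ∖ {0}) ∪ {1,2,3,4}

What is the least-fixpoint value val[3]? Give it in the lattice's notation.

{0,2,4}

Iteration log — 14 steps:
  step 1. node 0  ⊔preds={0,2,3,4}  new={0,1,2,3}  old={}  +wl: 
  step 2. node 1  ⊔preds={2,3}  new={0,1,2,3}  old={}  +wl: 0
  step 3. node 2  ⊔preds={}  new={1,2,3,4}  old={3,4}  +wl: 
  step 4. node 3  ⊔preds={1,2,3,4}  new={0,2,4}  old={}  +wl: 1
  step 5. node 4  ⊔preds={0,1,2,3}  new={0,1,2,3,4}  old={0,2,4}  +wl: 
  step 6. node 5  ⊔preds={1,2,3,4}  new={1,2,3,4}  old={}  +wl: 
  step 7. node 6  ⊔preds={}  new={1,2,3,4}  old={2,3}  +wl: 3
  step 8. node 7  ⊔preds={0,1,2,3,4}  new={1,2,3,4}  old={}  +wl: 4
  step 9. node 0  ⊔preds={0,1,2,3,4}  new={0,1,2,3}  stable
  step 10. node 1  ⊔preds={0,1,2,3,4}  new={0,1,2,3,4}  old={0,1,2,3}  +wl: 0,7
  step 11. node 3  ⊔preds={1,2,3,4}  new={0,2,4}  stable
  step 12. node 4  ⊔preds={0,1,2,3,4}  new={0,1,2,3,4}  stable
  step 13. node 0  ⊔preds={0,1,2,3,4}  new={0,1,2,3}  stable
  step 14. node 7  ⊔preds={0,1,2,3,4}  new={1,2,3,4}  stable

Least fixpoint reached:
  node 0: {0,1,2,3}
  node 1: {0,1,2,3,4}
  node 2: {1,2,3,4}
  node 3: {0,2,4}
  node 4: {0,1,2,3,4}
  node 5: {1,2,3,4}
  node 6: {1,2,3,4}
  node 7: {1,2,3,4}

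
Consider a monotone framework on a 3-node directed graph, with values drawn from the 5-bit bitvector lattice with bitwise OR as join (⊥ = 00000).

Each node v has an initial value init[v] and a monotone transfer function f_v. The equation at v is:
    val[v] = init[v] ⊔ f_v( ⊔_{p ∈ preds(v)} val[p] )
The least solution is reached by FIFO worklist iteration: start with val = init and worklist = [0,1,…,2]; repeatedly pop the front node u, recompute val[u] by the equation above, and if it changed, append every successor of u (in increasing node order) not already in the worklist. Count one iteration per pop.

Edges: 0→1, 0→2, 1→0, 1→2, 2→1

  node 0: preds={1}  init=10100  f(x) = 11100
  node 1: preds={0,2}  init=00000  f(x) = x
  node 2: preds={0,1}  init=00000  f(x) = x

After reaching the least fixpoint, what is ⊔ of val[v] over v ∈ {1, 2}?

11100

Trace (5 dequeues):
  [1] u=0 | in 00000 | out 11100 | prev 10100 | push {}
  [2] u=1 | in 11100 | out 11100 | prev 00000 | push {0}
  [3] u=2 | in 11100 | out 11100 | prev 00000 | push {1}
  [4] u=0 | in 11100 | out 11100 | ==
  [5] u=1 | in 11100 | out 11100 | ==

Converged values:
  [0] 11100
  [1] 11100
  [2] 11100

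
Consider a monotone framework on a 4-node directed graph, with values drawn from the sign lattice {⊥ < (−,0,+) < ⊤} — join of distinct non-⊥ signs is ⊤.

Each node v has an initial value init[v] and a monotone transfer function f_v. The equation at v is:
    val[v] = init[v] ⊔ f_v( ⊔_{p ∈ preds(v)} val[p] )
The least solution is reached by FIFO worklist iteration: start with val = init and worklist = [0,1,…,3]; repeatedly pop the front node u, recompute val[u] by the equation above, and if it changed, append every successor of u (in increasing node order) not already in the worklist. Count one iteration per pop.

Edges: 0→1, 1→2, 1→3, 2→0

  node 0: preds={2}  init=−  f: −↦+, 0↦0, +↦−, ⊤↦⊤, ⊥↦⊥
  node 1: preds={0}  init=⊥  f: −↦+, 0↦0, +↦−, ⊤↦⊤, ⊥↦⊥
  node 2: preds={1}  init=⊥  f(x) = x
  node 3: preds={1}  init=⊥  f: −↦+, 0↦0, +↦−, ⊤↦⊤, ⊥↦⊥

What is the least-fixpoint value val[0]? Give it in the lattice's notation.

Trace (5 dequeues):
  [1] u=0 | in ⊥ | out − | ==
  [2] u=1 | in − | out + | prev ⊥ | push {}
  [3] u=2 | in + | out + | prev ⊥ | push {0}
  [4] u=3 | in + | out − | prev ⊥ | push {}
  [5] u=0 | in + | out − | ==

Converged values:
  [0] −
  [1] +
  [2] +
  [3] −

−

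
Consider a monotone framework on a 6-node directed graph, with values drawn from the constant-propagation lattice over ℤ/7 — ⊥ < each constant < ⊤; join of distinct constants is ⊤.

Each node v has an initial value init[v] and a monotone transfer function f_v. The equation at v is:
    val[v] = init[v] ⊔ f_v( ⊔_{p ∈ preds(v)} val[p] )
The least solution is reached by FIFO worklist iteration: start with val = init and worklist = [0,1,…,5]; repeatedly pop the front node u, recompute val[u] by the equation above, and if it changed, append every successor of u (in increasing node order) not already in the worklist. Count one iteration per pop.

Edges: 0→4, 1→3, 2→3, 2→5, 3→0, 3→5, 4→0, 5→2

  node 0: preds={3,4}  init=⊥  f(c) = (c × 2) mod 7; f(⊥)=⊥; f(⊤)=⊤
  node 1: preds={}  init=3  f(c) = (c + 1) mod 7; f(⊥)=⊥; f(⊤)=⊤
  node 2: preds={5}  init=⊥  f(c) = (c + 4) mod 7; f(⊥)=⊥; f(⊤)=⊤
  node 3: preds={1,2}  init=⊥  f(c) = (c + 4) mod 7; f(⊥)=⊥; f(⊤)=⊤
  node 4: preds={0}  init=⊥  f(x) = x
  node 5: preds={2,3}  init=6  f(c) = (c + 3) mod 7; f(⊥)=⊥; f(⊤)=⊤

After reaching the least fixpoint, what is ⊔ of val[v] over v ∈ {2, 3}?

⊤

Worklist (14 pops):
  #1 pop 0: in=⊥ → ⊥ (no change)
  #2 pop 1: in=⊥ → 3 (no change)
  #3 pop 2: in=6 → 3 (was ⊥); enqueue []
  #4 pop 3: in=3 → 0 (was ⊥); enqueue [0]
  #5 pop 4: in=⊥ → ⊥ (no change)
  #6 pop 5: in=⊤ → ⊤ (was 6); enqueue [2]
  #7 pop 0: in=0 → 0 (was ⊥); enqueue [4]
  #8 pop 2: in=⊤ → ⊤ (was 3); enqueue [3,5]
  #9 pop 4: in=0 → 0 (was ⊥); enqueue [0]
  #10 pop 3: in=⊤ → ⊤ (was 0); enqueue []
  #11 pop 5: in=⊤ → ⊤ (no change)
  #12 pop 0: in=⊤ → ⊤ (was 0); enqueue [4]
  #13 pop 4: in=⊤ → ⊤ (was 0); enqueue [0]
  #14 pop 0: in=⊤ → ⊤ (no change)

Fixpoint:
  val[0] = ⊤
  val[1] = 3
  val[2] = ⊤
  val[3] = ⊤
  val[4] = ⊤
  val[5] = ⊤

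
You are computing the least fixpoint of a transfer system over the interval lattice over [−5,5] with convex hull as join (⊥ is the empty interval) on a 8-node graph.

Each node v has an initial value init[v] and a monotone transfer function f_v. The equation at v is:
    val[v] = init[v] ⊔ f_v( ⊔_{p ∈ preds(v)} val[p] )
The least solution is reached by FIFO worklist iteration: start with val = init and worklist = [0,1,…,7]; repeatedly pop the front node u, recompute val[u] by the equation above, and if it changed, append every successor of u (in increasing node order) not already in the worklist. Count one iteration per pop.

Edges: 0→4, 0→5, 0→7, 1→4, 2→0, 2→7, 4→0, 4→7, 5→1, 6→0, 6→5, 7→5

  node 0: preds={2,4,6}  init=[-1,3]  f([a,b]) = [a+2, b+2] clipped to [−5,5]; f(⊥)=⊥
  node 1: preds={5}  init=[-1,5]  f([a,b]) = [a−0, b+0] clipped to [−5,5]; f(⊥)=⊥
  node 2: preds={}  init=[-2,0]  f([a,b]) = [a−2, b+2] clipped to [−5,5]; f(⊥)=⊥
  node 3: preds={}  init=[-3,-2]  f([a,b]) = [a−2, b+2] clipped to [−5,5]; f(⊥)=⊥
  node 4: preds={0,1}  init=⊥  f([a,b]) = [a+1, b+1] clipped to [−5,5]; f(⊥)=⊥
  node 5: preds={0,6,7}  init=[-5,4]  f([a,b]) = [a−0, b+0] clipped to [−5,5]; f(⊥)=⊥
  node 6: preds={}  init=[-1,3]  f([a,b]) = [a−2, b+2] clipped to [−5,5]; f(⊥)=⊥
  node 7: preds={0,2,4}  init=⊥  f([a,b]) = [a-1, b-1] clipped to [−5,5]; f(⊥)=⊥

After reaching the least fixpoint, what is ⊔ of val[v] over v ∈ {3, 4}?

Iteration log — 13 steps:
  step 1. node 0  ⊔preds=[-2,3]  new=[-1,5]  old=[-1,3]  +wl: 
  step 2. node 1  ⊔preds=[-5,4]  new=[-5,5]  old=[-1,5]  +wl: 
  step 3. node 2  ⊔preds=⊥  new=[-2,0]  stable
  step 4. node 3  ⊔preds=⊥  new=[-3,-2]  stable
  step 5. node 4  ⊔preds=[-5,5]  new=[-4,5]  old=⊥  +wl: 0
  step 6. node 5  ⊔preds=[-1,5]  new=[-5,5]  old=[-5,4]  +wl: 1
  step 7. node 6  ⊔preds=⊥  new=[-1,3]  stable
  step 8. node 7  ⊔preds=[-4,5]  new=[-5,4]  old=⊥  +wl: 5
  step 9. node 0  ⊔preds=[-4,5]  new=[-2,5]  old=[-1,5]  +wl: 4,7
  step 10. node 1  ⊔preds=[-5,5]  new=[-5,5]  stable
  step 11. node 5  ⊔preds=[-5,5]  new=[-5,5]  stable
  step 12. node 4  ⊔preds=[-5,5]  new=[-4,5]  stable
  step 13. node 7  ⊔preds=[-4,5]  new=[-5,4]  stable

Least fixpoint reached:
  node 0: [-2,5]
  node 1: [-5,5]
  node 2: [-2,0]
  node 3: [-3,-2]
  node 4: [-4,5]
  node 5: [-5,5]
  node 6: [-1,3]
  node 7: [-5,4]

[-4,5]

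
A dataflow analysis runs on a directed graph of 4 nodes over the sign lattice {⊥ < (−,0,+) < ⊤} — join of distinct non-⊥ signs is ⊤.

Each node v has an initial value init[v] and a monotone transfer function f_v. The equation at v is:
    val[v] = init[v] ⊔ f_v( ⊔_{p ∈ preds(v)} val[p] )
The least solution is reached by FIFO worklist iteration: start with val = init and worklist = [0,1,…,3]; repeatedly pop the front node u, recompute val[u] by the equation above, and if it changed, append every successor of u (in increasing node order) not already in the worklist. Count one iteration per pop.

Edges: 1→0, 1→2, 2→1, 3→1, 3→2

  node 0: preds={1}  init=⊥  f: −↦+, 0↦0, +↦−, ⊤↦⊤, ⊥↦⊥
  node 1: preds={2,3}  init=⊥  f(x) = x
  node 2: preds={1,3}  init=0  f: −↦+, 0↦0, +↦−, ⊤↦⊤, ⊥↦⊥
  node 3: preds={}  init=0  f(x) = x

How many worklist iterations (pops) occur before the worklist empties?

Iteration log — 5 steps:
  step 1. node 0  ⊔preds=⊥  new=⊥  stable
  step 2. node 1  ⊔preds=0  new=0  old=⊥  +wl: 0
  step 3. node 2  ⊔preds=0  new=0  stable
  step 4. node 3  ⊔preds=⊥  new=0  stable
  step 5. node 0  ⊔preds=0  new=0  old=⊥  +wl: 

Least fixpoint reached:
  node 0: 0
  node 1: 0
  node 2: 0
  node 3: 0

5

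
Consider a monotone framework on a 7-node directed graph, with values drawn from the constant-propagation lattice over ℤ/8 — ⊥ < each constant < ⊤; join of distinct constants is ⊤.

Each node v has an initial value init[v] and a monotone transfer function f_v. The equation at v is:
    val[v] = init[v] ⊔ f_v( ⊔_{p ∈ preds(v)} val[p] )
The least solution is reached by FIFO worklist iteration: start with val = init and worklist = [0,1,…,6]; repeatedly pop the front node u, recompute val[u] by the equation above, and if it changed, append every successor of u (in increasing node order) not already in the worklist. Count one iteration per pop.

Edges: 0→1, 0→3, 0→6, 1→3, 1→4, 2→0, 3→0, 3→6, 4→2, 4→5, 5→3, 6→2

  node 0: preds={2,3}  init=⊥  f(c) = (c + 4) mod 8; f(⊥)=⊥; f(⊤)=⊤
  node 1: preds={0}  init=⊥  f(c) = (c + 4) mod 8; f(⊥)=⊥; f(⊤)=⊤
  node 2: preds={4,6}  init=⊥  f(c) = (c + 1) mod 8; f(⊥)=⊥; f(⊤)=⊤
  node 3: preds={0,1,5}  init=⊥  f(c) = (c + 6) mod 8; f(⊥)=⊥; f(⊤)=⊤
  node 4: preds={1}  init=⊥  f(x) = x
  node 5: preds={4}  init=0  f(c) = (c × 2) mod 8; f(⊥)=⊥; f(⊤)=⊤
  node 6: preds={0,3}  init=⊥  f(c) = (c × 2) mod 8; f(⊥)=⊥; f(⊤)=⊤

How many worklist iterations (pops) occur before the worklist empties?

Trace (24 dequeues):
  [1] u=0 | in ⊥ | out ⊥ | ==
  [2] u=1 | in ⊥ | out ⊥ | ==
  [3] u=2 | in ⊥ | out ⊥ | ==
  [4] u=3 | in 0 | out 6 | prev ⊥ | push {0}
  [5] u=4 | in ⊥ | out ⊥ | ==
  [6] u=5 | in ⊥ | out 0 | ==
  [7] u=6 | in 6 | out 4 | prev ⊥ | push {2}
  [8] u=0 | in 6 | out 2 | prev ⊥ | push {1,3,6}
  [9] u=2 | in 4 | out 5 | prev ⊥ | push {0}
  [10] u=1 | in 2 | out 6 | prev ⊥ | push {4}
  [11] u=3 | in ⊤ | out ⊤ | prev 6 | push {}
  [12] u=6 | in ⊤ | out ⊤ | prev 4 | push {2}
  [13] u=0 | in ⊤ | out ⊤ | prev 2 | push {1,3,6}
  [14] u=4 | in 6 | out 6 | prev ⊥ | push {5}
  [15] u=2 | in ⊤ | out ⊤ | prev 5 | push {0}
  [16] u=1 | in ⊤ | out ⊤ | prev 6 | push {4}
  [17] u=3 | in ⊤ | out ⊤ | ==
  [18] u=6 | in ⊤ | out ⊤ | ==
  [19] u=5 | in 6 | out ⊤ | prev 0 | push {3}
  [20] u=0 | in ⊤ | out ⊤ | ==
  [21] u=4 | in ⊤ | out ⊤ | prev 6 | push {2,5}
  [22] u=3 | in ⊤ | out ⊤ | ==
  [23] u=2 | in ⊤ | out ⊤ | ==
  [24] u=5 | in ⊤ | out ⊤ | ==

Converged values:
  [0] ⊤
  [1] ⊤
  [2] ⊤
  [3] ⊤
  [4] ⊤
  [5] ⊤
  [6] ⊤

24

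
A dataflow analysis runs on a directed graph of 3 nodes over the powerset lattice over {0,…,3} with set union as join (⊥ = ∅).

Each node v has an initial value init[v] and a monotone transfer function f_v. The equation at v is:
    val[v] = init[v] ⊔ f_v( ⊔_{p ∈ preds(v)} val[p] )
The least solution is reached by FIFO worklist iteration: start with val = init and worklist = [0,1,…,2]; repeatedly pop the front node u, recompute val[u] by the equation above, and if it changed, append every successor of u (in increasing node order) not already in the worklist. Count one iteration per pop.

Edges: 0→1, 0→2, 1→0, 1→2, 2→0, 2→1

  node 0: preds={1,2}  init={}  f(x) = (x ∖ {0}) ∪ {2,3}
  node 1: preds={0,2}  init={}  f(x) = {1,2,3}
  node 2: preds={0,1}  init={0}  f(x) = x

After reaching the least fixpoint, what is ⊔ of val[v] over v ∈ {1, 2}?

Worklist (6 pops):
  #1 pop 0: in={0} → {2,3} (was {}); enqueue []
  #2 pop 1: in={0,2,3} → {1,2,3} (was {}); enqueue [0]
  #3 pop 2: in={1,2,3} → {0,1,2,3} (was {0}); enqueue [1]
  #4 pop 0: in={0,1,2,3} → {1,2,3} (was {2,3}); enqueue [2]
  #5 pop 1: in={0,1,2,3} → {1,2,3} (no change)
  #6 pop 2: in={1,2,3} → {0,1,2,3} (no change)

Fixpoint:
  val[0] = {1,2,3}
  val[1] = {1,2,3}
  val[2] = {0,1,2,3}

{0,1,2,3}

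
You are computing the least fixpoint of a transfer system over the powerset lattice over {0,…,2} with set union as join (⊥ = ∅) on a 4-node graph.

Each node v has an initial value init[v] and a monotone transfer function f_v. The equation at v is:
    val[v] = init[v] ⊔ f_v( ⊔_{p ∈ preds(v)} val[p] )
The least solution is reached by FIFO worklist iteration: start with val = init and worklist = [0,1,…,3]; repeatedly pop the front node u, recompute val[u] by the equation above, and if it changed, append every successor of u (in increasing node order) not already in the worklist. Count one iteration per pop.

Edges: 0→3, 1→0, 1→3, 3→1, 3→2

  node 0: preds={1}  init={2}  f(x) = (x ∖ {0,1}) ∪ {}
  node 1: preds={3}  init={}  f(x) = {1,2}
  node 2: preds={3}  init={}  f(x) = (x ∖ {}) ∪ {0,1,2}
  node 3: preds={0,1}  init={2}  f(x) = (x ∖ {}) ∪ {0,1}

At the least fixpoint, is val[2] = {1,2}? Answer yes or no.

no

Worklist (7 pops):
  #1 pop 0: in={} → {2} (no change)
  #2 pop 1: in={2} → {1,2} (was {}); enqueue [0]
  #3 pop 2: in={2} → {0,1,2} (was {}); enqueue []
  #4 pop 3: in={1,2} → {0,1,2} (was {2}); enqueue [1,2]
  #5 pop 0: in={1,2} → {2} (no change)
  #6 pop 1: in={0,1,2} → {1,2} (no change)
  #7 pop 2: in={0,1,2} → {0,1,2} (no change)

Fixpoint:
  val[0] = {2}
  val[1] = {1,2}
  val[2] = {0,1,2}
  val[3] = {0,1,2}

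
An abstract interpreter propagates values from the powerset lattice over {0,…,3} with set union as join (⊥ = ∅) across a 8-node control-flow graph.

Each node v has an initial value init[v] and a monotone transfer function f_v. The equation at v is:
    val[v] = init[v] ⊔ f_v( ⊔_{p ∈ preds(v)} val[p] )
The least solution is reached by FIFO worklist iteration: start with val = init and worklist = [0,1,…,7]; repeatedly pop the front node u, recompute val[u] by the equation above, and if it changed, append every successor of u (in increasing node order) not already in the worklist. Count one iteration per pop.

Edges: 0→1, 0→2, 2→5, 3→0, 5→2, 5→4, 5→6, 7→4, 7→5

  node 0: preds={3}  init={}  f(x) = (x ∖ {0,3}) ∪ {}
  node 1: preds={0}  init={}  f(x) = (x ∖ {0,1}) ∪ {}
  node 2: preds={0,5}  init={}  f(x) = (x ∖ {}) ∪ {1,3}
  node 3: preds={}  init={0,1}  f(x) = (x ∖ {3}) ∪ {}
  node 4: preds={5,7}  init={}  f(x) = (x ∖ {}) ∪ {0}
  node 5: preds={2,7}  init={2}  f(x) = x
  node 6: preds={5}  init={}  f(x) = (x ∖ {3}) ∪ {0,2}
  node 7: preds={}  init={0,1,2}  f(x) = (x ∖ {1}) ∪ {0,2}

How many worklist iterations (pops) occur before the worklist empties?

11

Iteration log — 11 steps:
  step 1. node 0  ⊔preds={0,1}  new={1}  old={}  +wl: 
  step 2. node 1  ⊔preds={1}  new={}  stable
  step 3. node 2  ⊔preds={1,2}  new={1,2,3}  old={}  +wl: 
  step 4. node 3  ⊔preds={}  new={0,1}  stable
  step 5. node 4  ⊔preds={0,1,2}  new={0,1,2}  old={}  +wl: 
  step 6. node 5  ⊔preds={0,1,2,3}  new={0,1,2,3}  old={2}  +wl: 2,4
  step 7. node 6  ⊔preds={0,1,2,3}  new={0,1,2}  old={}  +wl: 
  step 8. node 7  ⊔preds={}  new={0,1,2}  stable
  step 9. node 2  ⊔preds={0,1,2,3}  new={0,1,2,3}  old={1,2,3}  +wl: 5
  step 10. node 4  ⊔preds={0,1,2,3}  new={0,1,2,3}  old={0,1,2}  +wl: 
  step 11. node 5  ⊔preds={0,1,2,3}  new={0,1,2,3}  stable

Least fixpoint reached:
  node 0: {1}
  node 1: {}
  node 2: {0,1,2,3}
  node 3: {0,1}
  node 4: {0,1,2,3}
  node 5: {0,1,2,3}
  node 6: {0,1,2}
  node 7: {0,1,2}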